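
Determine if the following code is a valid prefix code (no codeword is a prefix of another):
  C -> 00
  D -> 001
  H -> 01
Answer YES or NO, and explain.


Checking each pair (does one codeword prefix another?):
  C='00' vs D='001': prefix -- VIOLATION

NO -- this is NOT a valid prefix code. C (00) is a prefix of D (001).


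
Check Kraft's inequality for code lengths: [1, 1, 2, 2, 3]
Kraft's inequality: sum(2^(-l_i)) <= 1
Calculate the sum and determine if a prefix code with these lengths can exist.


Sum = 2^(-1) + 2^(-1) + 2^(-2) + 2^(-2) + 2^(-3)
    = 0.5 + 0.5 + 0.25 + 0.25 + 0.125
    = 13/8 = 1.625
Since 1.625 > 1, Kraft's inequality is NOT satisfied.
A prefix code with these lengths CANNOT exist.

Kraft sum = 1.625. Not satisfied.


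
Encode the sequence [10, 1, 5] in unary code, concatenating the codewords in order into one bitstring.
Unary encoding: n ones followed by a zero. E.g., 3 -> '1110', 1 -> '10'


Encode each number as n ones followed by a terminating 0:
  10 -> 11111111110 (11 bits)
  1 -> 10 (2 bits)
  5 -> 111110 (6 bits)
Total length = 11 + 2 + 6 = 19 bits.

Unary([10, 1, 5]) = 1111111111010111110 (19 bits)


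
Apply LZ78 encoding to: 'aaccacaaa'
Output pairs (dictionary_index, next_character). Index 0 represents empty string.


LZ78 encoding steps:
Dictionary: {0: ''}
Step 1: w='' (idx 0), next='a' -> output (0, 'a'), add 'a' as idx 1
Step 2: w='a' (idx 1), next='c' -> output (1, 'c'), add 'ac' as idx 2
Step 3: w='' (idx 0), next='c' -> output (0, 'c'), add 'c' as idx 3
Step 4: w='ac' (idx 2), next='a' -> output (2, 'a'), add 'aca' as idx 4
Step 5: w='a' (idx 1), next='a' -> output (1, 'a'), add 'aa' as idx 5


Encoded: [(0, 'a'), (1, 'c'), (0, 'c'), (2, 'a'), (1, 'a')]


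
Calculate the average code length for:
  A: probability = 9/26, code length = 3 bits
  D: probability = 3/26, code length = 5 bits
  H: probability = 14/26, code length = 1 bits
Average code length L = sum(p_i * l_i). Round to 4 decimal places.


Weighted contributions p_i * l_i:
  A: (9/26) * 3 = 27/26
  D: (3/26) * 5 = 15/26
  H: (14/26) * 1 = 14/26
Sum = (27 + 15 + 14)/26 = 56/26

L = 56/26 = 2.1538 bits/symbol


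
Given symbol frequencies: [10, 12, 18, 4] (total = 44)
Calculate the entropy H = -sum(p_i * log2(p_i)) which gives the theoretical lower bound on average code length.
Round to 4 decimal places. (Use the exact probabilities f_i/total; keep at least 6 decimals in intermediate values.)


Per-symbol terms -p_i * log2(p_i) with p_i = f_i/44:
  p = 10/44 = 0.227273: log2(p) = -2.137504, -p*log2(p) = 0.485796
  p = 12/44 = 0.272727: log2(p) = -1.874469, -p*log2(p) = 0.511219
  p = 18/44 = 0.409091: log2(p) = -1.289507, -p*log2(p) = 0.527525
  p = 4/44 = 0.090909: log2(p) = -3.459432, -p*log2(p) = 0.314494
H = 0.485796 + 0.511219 + 0.527525 + 0.314494 = 1.839034

H = 1.839 bits/symbol


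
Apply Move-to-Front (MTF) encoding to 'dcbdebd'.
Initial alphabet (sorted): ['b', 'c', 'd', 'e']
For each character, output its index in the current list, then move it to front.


MTF encoding:
'd': index 2 in ['b', 'c', 'd', 'e'] -> ['d', 'b', 'c', 'e']
'c': index 2 in ['d', 'b', 'c', 'e'] -> ['c', 'd', 'b', 'e']
'b': index 2 in ['c', 'd', 'b', 'e'] -> ['b', 'c', 'd', 'e']
'd': index 2 in ['b', 'c', 'd', 'e'] -> ['d', 'b', 'c', 'e']
'e': index 3 in ['d', 'b', 'c', 'e'] -> ['e', 'd', 'b', 'c']
'b': index 2 in ['e', 'd', 'b', 'c'] -> ['b', 'e', 'd', 'c']
'd': index 2 in ['b', 'e', 'd', 'c'] -> ['d', 'b', 'e', 'c']


Output: [2, 2, 2, 2, 3, 2, 2]


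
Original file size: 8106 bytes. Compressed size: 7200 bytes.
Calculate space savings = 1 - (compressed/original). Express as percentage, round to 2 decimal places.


ratio = compressed/original = 7200/8106 = 0.888231
savings = 1 - ratio = 1 - 0.888231 = 0.111769
as a percentage: 0.111769 * 100 = 11.18%

Space savings = 1 - 7200/8106 = 11.18%


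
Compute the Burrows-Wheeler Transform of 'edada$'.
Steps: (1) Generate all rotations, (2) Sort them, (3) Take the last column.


Rotations (sorted):
  0: $edada -> last char: a
  1: a$edad -> last char: d
  2: ada$ed -> last char: d
  3: da$eda -> last char: a
  4: dada$e -> last char: e
  5: edada$ -> last char: $


BWT = addae$


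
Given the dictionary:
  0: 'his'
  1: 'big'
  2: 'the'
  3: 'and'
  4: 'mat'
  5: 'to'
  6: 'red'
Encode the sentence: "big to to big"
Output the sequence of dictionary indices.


Look up each word in the dictionary:
  'big' -> 1
  'to' -> 5
  'to' -> 5
  'big' -> 1

Encoded: [1, 5, 5, 1]


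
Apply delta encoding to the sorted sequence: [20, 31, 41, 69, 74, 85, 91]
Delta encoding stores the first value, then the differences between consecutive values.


First value: 20
Deltas:
  31 - 20 = 11
  41 - 31 = 10
  69 - 41 = 28
  74 - 69 = 5
  85 - 74 = 11
  91 - 85 = 6


Delta encoded: [20, 11, 10, 28, 5, 11, 6]


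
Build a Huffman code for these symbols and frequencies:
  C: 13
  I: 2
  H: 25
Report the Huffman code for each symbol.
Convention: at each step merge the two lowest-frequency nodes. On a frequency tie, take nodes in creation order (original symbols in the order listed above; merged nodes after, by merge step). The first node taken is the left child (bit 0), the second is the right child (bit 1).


Huffman tree construction:
Step 1: Merge I(2) + C(13) = 15
Step 2: Merge (I+C)(15) + H(25) = 40
Read each symbol's code off the tree from the root (left child = 0, right child = 1).

Codes:
  C: 01 (length 2)
  I: 00 (length 2)
  H: 1 (length 1)
Average code length: 55/40 = 1.3750 bits/symbol


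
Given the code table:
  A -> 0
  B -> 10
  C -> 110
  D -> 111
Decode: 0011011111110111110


Decoding:
0 -> A
0 -> A
110 -> C
111 -> D
111 -> D
10 -> B
111 -> D
110 -> C


Result: AACDDBDC


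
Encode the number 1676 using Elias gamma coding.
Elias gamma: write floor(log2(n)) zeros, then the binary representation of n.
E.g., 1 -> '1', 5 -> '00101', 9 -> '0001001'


num_bits = floor(log2(1676)) + 1 = 11
leading_zeros = num_bits - 1 = 10
binary(1676) = 11010001100

Elias gamma(1676) = '0000000000' + '11010001100' = 000000000011010001100 (21 bits)


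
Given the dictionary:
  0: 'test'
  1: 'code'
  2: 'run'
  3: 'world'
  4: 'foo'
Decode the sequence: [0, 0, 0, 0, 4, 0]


Look up each index in the dictionary:
  0 -> 'test'
  0 -> 'test'
  0 -> 'test'
  0 -> 'test'
  4 -> 'foo'
  0 -> 'test'

Decoded: "test test test test foo test"


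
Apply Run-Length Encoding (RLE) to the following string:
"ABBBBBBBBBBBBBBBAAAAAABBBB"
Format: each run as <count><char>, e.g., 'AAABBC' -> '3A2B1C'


Scanning runs left to right:
  i=0: run of 'A' x 1 -> '1A'
  i=1: run of 'B' x 15 -> '15B'
  i=16: run of 'A' x 6 -> '6A'
  i=22: run of 'B' x 4 -> '4B'

RLE = 1A15B6A4B


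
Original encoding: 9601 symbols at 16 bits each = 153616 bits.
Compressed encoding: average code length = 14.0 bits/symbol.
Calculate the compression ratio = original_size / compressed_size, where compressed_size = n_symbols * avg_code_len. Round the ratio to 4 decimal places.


original_size = n_symbols * orig_bits = 9601 * 16 = 153616 bits
compressed_size = n_symbols * avg_code_len = 9601 * 14.0 = 134414.0 bits
ratio = original_size / compressed_size = 153616 / 134414.0 = 1.1429

Compression ratio = 1.1429


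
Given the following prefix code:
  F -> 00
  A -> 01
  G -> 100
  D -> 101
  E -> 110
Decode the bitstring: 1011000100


Decoding step by step:
Bits 101 -> D
Bits 100 -> G
Bits 01 -> A
Bits 00 -> F


Decoded message: DGAF


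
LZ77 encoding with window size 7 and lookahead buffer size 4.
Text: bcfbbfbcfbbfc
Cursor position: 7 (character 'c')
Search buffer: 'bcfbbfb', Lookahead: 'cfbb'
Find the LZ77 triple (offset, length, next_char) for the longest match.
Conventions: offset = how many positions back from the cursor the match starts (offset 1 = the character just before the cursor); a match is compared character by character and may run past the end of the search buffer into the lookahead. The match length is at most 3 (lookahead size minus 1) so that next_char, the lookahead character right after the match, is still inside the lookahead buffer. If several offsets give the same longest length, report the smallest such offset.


Try each offset into the search buffer:
  offset=1 (pos 6, char 'b'): match length 0
  offset=2 (pos 5, char 'f'): match length 0
  offset=3 (pos 4, char 'b'): match length 0
  offset=4 (pos 3, char 'b'): match length 0
  offset=5 (pos 2, char 'f'): match length 0
  offset=6 (pos 1, char 'c'): match length 3
  offset=7 (pos 0, char 'b'): match length 0
Longest match has length 3 at offset 6.
next_char = character at position 7 + 3 = 10 -> 'b'

Best match: offset=6, length=3 (matching 'cfb' starting at position 1)
LZ77 triple: (6, 3, 'b')


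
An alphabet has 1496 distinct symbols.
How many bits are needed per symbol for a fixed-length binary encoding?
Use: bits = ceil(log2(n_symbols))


log2(1496) = 10.5469
Bracket: 2^10 = 1024 < 1496 <= 2^11 = 2048
So ceil(log2(1496)) = 11

bits = ceil(log2(1496)) = ceil(10.5469) = 11 bits


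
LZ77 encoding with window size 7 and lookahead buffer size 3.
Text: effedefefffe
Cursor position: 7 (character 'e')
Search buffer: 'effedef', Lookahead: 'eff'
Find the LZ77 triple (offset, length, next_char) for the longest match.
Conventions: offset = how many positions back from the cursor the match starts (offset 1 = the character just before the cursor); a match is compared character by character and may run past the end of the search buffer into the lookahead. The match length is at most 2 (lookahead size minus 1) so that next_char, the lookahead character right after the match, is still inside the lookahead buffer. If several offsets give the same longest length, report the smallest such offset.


Try each offset into the search buffer:
  offset=1 (pos 6, char 'f'): match length 0
  offset=2 (pos 5, char 'e'): match length 2
  offset=3 (pos 4, char 'd'): match length 0
  offset=4 (pos 3, char 'e'): match length 1
  offset=5 (pos 2, char 'f'): match length 0
  offset=6 (pos 1, char 'f'): match length 0
  offset=7 (pos 0, char 'e'): match length 2
Longest match has length 2, found at offsets 2, 7; take the smallest, offset 2.
next_char = character at position 7 + 2 = 9 -> 'f'

Best match: offset=2, length=2 (matching 'ef' starting at position 5)
LZ77 triple: (2, 2, 'f')


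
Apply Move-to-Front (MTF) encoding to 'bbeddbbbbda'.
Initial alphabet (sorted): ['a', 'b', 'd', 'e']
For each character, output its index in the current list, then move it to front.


MTF encoding:
'b': index 1 in ['a', 'b', 'd', 'e'] -> ['b', 'a', 'd', 'e']
'b': index 0 in ['b', 'a', 'd', 'e'] -> ['b', 'a', 'd', 'e']
'e': index 3 in ['b', 'a', 'd', 'e'] -> ['e', 'b', 'a', 'd']
'd': index 3 in ['e', 'b', 'a', 'd'] -> ['d', 'e', 'b', 'a']
'd': index 0 in ['d', 'e', 'b', 'a'] -> ['d', 'e', 'b', 'a']
'b': index 2 in ['d', 'e', 'b', 'a'] -> ['b', 'd', 'e', 'a']
'b': index 0 in ['b', 'd', 'e', 'a'] -> ['b', 'd', 'e', 'a']
'b': index 0 in ['b', 'd', 'e', 'a'] -> ['b', 'd', 'e', 'a']
'b': index 0 in ['b', 'd', 'e', 'a'] -> ['b', 'd', 'e', 'a']
'd': index 1 in ['b', 'd', 'e', 'a'] -> ['d', 'b', 'e', 'a']
'a': index 3 in ['d', 'b', 'e', 'a'] -> ['a', 'd', 'b', 'e']


Output: [1, 0, 3, 3, 0, 2, 0, 0, 0, 1, 3]


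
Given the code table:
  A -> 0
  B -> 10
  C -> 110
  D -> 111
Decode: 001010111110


Decoding:
0 -> A
0 -> A
10 -> B
10 -> B
111 -> D
110 -> C


Result: AABBDC


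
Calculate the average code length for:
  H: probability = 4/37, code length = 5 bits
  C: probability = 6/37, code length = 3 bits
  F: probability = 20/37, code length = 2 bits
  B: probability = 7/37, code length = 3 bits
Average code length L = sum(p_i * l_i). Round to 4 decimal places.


Weighted contributions p_i * l_i:
  H: (4/37) * 5 = 20/37
  C: (6/37) * 3 = 18/37
  F: (20/37) * 2 = 40/37
  B: (7/37) * 3 = 21/37
Sum = (20 + 18 + 40 + 21)/37 = 99/37

L = 99/37 = 2.6757 bits/symbol


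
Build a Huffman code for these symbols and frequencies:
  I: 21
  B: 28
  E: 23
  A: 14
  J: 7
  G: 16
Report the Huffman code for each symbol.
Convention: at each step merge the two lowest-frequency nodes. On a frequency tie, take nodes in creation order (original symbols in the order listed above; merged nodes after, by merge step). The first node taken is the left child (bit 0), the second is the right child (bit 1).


Huffman tree construction:
Step 1: Merge J(7) + A(14) = 21
Step 2: Merge G(16) + I(21) = 37
Step 3: Merge (J+A)(21) + E(23) = 44
Step 4: Merge B(28) + (G+I)(37) = 65
Step 5: Merge ((J+A)+E)(44) + (B+(G+I))(65) = 109
Read each symbol's code off the tree from the root (left child = 0, right child = 1).

Codes:
  I: 111 (length 3)
  B: 10 (length 2)
  E: 01 (length 2)
  A: 001 (length 3)
  J: 000 (length 3)
  G: 110 (length 3)
Average code length: 276/109 = 2.5321 bits/symbol


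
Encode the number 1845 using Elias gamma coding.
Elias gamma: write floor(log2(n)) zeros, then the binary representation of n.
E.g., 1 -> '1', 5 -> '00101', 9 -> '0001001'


num_bits = floor(log2(1845)) + 1 = 11
leading_zeros = num_bits - 1 = 10
binary(1845) = 11100110101

Elias gamma(1845) = '0000000000' + '11100110101' = 000000000011100110101 (21 bits)


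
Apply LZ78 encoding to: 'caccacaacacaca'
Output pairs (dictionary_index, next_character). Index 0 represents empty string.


LZ78 encoding steps:
Dictionary: {0: ''}
Step 1: w='' (idx 0), next='c' -> output (0, 'c'), add 'c' as idx 1
Step 2: w='' (idx 0), next='a' -> output (0, 'a'), add 'a' as idx 2
Step 3: w='c' (idx 1), next='c' -> output (1, 'c'), add 'cc' as idx 3
Step 4: w='a' (idx 2), next='c' -> output (2, 'c'), add 'ac' as idx 4
Step 5: w='a' (idx 2), next='a' -> output (2, 'a'), add 'aa' as idx 5
Step 6: w='c' (idx 1), next='a' -> output (1, 'a'), add 'ca' as idx 6
Step 7: w='ca' (idx 6), next='c' -> output (6, 'c'), add 'cac' as idx 7
Step 8: w='a' (idx 2), end of input -> output (2, '')


Encoded: [(0, 'c'), (0, 'a'), (1, 'c'), (2, 'c'), (2, 'a'), (1, 'a'), (6, 'c'), (2, '')]


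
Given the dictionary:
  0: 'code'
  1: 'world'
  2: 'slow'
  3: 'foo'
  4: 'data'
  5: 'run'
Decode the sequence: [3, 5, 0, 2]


Look up each index in the dictionary:
  3 -> 'foo'
  5 -> 'run'
  0 -> 'code'
  2 -> 'slow'

Decoded: "foo run code slow"


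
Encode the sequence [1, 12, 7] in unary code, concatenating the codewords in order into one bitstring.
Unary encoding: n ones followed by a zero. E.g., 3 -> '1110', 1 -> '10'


Encode each number as n ones followed by a terminating 0:
  1 -> 10 (2 bits)
  12 -> 1111111111110 (13 bits)
  7 -> 11111110 (8 bits)
Total length = 2 + 13 + 8 = 23 bits.

Unary([1, 12, 7]) = 10111111111111011111110 (23 bits)


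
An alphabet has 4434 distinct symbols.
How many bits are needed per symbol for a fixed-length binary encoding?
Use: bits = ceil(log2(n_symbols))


log2(4434) = 12.1144
Bracket: 2^12 = 4096 < 4434 <= 2^13 = 8192
So ceil(log2(4434)) = 13

bits = ceil(log2(4434)) = ceil(12.1144) = 13 bits


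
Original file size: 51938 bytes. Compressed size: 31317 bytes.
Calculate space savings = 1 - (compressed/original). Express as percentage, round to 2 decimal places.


ratio = compressed/original = 31317/51938 = 0.602969
savings = 1 - ratio = 1 - 0.602969 = 0.397031
as a percentage: 0.397031 * 100 = 39.7%

Space savings = 1 - 31317/51938 = 39.7%


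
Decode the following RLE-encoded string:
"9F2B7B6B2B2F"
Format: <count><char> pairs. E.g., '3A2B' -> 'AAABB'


Expanding each <count><char> pair:
  9F -> 'FFFFFFFFF'
  2B -> 'BB'
  7B -> 'BBBBBBB'
  6B -> 'BBBBBB'
  2B -> 'BB'
  2F -> 'FF'

Decoded = FFFFFFFFFBBBBBBBBBBBBBBBBBFF


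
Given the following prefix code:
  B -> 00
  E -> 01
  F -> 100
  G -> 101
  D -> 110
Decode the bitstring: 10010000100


Decoding step by step:
Bits 100 -> F
Bits 100 -> F
Bits 00 -> B
Bits 100 -> F


Decoded message: FFBF


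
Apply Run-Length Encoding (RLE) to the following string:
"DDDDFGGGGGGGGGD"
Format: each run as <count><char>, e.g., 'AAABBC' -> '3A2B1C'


Scanning runs left to right:
  i=0: run of 'D' x 4 -> '4D'
  i=4: run of 'F' x 1 -> '1F'
  i=5: run of 'G' x 9 -> '9G'
  i=14: run of 'D' x 1 -> '1D'

RLE = 4D1F9G1D


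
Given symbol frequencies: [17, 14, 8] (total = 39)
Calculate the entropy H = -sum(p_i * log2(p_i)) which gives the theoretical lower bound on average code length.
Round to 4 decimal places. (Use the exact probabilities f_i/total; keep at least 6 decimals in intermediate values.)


Per-symbol terms -p_i * log2(p_i) with p_i = f_i/39:
  p = 17/39 = 0.435897: log2(p) = -1.197939, -p*log2(p) = 0.522179
  p = 14/39 = 0.358974: log2(p) = -1.478047, -p*log2(p) = 0.530581
  p = 8/39 = 0.205128: log2(p) = -2.285402, -p*log2(p) = 0.468800
H = 0.522179 + 0.530581 + 0.468800 = 1.521560

H = 1.5216 bits/symbol


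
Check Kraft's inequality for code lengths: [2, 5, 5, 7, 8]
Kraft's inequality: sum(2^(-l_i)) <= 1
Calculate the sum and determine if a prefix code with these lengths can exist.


Sum = 2^(-2) + 2^(-5) + 2^(-5) + 2^(-7) + 2^(-8)
    = 0.25 + 0.03125 + 0.03125 + 0.0078125 + 0.00390625
    = 83/256 = 0.32421875
Since 0.32421875 <= 1, Kraft's inequality IS satisfied.
A prefix code with these lengths CAN exist.

Kraft sum = 0.32421875. Satisfied.


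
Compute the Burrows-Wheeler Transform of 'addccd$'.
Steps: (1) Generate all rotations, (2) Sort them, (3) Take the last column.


Rotations (sorted):
  0: $addccd -> last char: d
  1: addccd$ -> last char: $
  2: ccd$add -> last char: d
  3: cd$addc -> last char: c
  4: d$addcc -> last char: c
  5: dccd$ad -> last char: d
  6: ddccd$a -> last char: a


BWT = d$dccda


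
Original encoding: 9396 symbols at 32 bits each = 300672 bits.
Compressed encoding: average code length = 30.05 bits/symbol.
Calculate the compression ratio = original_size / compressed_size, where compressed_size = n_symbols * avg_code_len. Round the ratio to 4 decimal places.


original_size = n_symbols * orig_bits = 9396 * 32 = 300672 bits
compressed_size = n_symbols * avg_code_len = 9396 * 30.05 = 282349.8 bits
ratio = original_size / compressed_size = 300672 / 282349.8 = 1.0649

Compression ratio = 1.0649


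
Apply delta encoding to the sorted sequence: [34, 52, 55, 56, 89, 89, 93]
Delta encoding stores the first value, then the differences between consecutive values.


First value: 34
Deltas:
  52 - 34 = 18
  55 - 52 = 3
  56 - 55 = 1
  89 - 56 = 33
  89 - 89 = 0
  93 - 89 = 4


Delta encoded: [34, 18, 3, 1, 33, 0, 4]


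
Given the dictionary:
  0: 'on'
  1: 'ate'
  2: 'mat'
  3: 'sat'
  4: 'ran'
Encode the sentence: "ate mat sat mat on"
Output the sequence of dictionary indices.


Look up each word in the dictionary:
  'ate' -> 1
  'mat' -> 2
  'sat' -> 3
  'mat' -> 2
  'on' -> 0

Encoded: [1, 2, 3, 2, 0]


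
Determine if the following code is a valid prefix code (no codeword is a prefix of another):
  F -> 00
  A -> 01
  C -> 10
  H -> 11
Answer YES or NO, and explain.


Checking each pair (does one codeword prefix another?):
  F='00' vs A='01': no prefix
  F='00' vs C='10': no prefix
  F='00' vs H='11': no prefix
  A='01' vs F='00': no prefix
  A='01' vs C='10': no prefix
  A='01' vs H='11': no prefix
  C='10' vs F='00': no prefix
  C='10' vs A='01': no prefix
  C='10' vs H='11': no prefix
  H='11' vs F='00': no prefix
  H='11' vs A='01': no prefix
  H='11' vs C='10': no prefix
No violation found over all pairs.

YES -- this is a valid prefix code. No codeword is a prefix of any other codeword.


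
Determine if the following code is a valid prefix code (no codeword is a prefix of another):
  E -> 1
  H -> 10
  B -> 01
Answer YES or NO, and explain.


Checking each pair (does one codeword prefix another?):
  E='1' vs H='10': prefix -- VIOLATION

NO -- this is NOT a valid prefix code. E (1) is a prefix of H (10).


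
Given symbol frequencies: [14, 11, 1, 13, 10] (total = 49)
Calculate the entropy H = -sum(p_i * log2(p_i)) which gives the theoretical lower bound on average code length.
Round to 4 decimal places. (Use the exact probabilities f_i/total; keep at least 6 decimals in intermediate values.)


Per-symbol terms -p_i * log2(p_i) with p_i = f_i/49:
  p = 14/49 = 0.285714: log2(p) = -1.807355, -p*log2(p) = 0.516387
  p = 11/49 = 0.224490: log2(p) = -2.155278, -p*log2(p) = 0.483838
  p = 1/49 = 0.020408: log2(p) = -5.614710, -p*log2(p) = 0.114586
  p = 13/49 = 0.265306: log2(p) = -1.914270, -p*log2(p) = 0.507868
  p = 10/49 = 0.204082: log2(p) = -2.292782, -p*log2(p) = 0.467915
H = 0.516387 + 0.483838 + 0.114586 + 0.507868 + 0.467915 = 2.090594

H = 2.0906 bits/symbol


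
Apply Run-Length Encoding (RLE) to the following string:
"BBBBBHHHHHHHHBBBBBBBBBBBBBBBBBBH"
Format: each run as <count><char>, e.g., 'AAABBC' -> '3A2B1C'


Scanning runs left to right:
  i=0: run of 'B' x 5 -> '5B'
  i=5: run of 'H' x 8 -> '8H'
  i=13: run of 'B' x 18 -> '18B'
  i=31: run of 'H' x 1 -> '1H'

RLE = 5B8H18B1H


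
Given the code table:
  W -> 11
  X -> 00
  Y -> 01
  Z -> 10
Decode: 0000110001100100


Decoding:
00 -> X
00 -> X
11 -> W
00 -> X
01 -> Y
10 -> Z
01 -> Y
00 -> X


Result: XXWXYZYX


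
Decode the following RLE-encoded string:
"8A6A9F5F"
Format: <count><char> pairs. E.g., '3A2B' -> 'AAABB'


Expanding each <count><char> pair:
  8A -> 'AAAAAAAA'
  6A -> 'AAAAAA'
  9F -> 'FFFFFFFFF'
  5F -> 'FFFFF'

Decoded = AAAAAAAAAAAAAAFFFFFFFFFFFFFF


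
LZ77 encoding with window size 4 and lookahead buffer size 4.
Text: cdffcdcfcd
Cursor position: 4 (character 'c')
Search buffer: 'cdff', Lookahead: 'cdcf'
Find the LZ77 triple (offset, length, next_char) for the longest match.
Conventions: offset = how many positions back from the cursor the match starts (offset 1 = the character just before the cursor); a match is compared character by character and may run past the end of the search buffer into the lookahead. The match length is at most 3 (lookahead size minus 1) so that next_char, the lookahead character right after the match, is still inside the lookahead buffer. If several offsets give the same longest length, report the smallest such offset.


Try each offset into the search buffer:
  offset=1 (pos 3, char 'f'): match length 0
  offset=2 (pos 2, char 'f'): match length 0
  offset=3 (pos 1, char 'd'): match length 0
  offset=4 (pos 0, char 'c'): match length 2
Longest match has length 2 at offset 4.
next_char = character at position 4 + 2 = 6 -> 'c'

Best match: offset=4, length=2 (matching 'cd' starting at position 0)
LZ77 triple: (4, 2, 'c')


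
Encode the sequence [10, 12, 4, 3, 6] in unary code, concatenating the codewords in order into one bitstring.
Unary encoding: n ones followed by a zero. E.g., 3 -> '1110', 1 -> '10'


Encode each number as n ones followed by a terminating 0:
  10 -> 11111111110 (11 bits)
  12 -> 1111111111110 (13 bits)
  4 -> 11110 (5 bits)
  3 -> 1110 (4 bits)
  6 -> 1111110 (7 bits)
Total length = 11 + 13 + 5 + 4 + 7 = 40 bits.

Unary([10, 12, 4, 3, 6]) = 1111111111011111111111101111011101111110 (40 bits)


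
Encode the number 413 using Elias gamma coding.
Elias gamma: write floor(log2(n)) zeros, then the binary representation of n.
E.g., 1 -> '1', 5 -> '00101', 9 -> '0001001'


num_bits = floor(log2(413)) + 1 = 9
leading_zeros = num_bits - 1 = 8
binary(413) = 110011101

Elias gamma(413) = '00000000' + '110011101' = 00000000110011101 (17 bits)


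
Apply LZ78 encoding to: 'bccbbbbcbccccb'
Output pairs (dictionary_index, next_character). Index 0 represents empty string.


LZ78 encoding steps:
Dictionary: {0: ''}
Step 1: w='' (idx 0), next='b' -> output (0, 'b'), add 'b' as idx 1
Step 2: w='' (idx 0), next='c' -> output (0, 'c'), add 'c' as idx 2
Step 3: w='c' (idx 2), next='b' -> output (2, 'b'), add 'cb' as idx 3
Step 4: w='b' (idx 1), next='b' -> output (1, 'b'), add 'bb' as idx 4
Step 5: w='b' (idx 1), next='c' -> output (1, 'c'), add 'bc' as idx 5
Step 6: w='bc' (idx 5), next='c' -> output (5, 'c'), add 'bcc' as idx 6
Step 7: w='c' (idx 2), next='c' -> output (2, 'c'), add 'cc' as idx 7
Step 8: w='b' (idx 1), end of input -> output (1, '')


Encoded: [(0, 'b'), (0, 'c'), (2, 'b'), (1, 'b'), (1, 'c'), (5, 'c'), (2, 'c'), (1, '')]


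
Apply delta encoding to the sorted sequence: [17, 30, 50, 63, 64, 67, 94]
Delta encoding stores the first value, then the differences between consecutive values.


First value: 17
Deltas:
  30 - 17 = 13
  50 - 30 = 20
  63 - 50 = 13
  64 - 63 = 1
  67 - 64 = 3
  94 - 67 = 27


Delta encoded: [17, 13, 20, 13, 1, 3, 27]


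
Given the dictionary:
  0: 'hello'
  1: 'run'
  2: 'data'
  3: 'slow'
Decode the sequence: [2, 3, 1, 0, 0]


Look up each index in the dictionary:
  2 -> 'data'
  3 -> 'slow'
  1 -> 'run'
  0 -> 'hello'
  0 -> 'hello'

Decoded: "data slow run hello hello"


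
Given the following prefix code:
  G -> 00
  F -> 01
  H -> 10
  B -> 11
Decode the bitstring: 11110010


Decoding step by step:
Bits 11 -> B
Bits 11 -> B
Bits 00 -> G
Bits 10 -> H


Decoded message: BBGH


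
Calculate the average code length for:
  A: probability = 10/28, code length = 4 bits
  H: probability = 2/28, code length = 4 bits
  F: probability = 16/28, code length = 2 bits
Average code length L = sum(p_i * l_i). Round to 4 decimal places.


Weighted contributions p_i * l_i:
  A: (10/28) * 4 = 40/28
  H: (2/28) * 4 = 8/28
  F: (16/28) * 2 = 32/28
Sum = (40 + 8 + 32)/28 = 80/28

L = 80/28 = 2.8571 bits/symbol


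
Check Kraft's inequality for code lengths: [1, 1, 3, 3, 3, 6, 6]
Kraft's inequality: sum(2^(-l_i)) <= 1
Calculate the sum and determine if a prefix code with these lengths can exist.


Sum = 2^(-1) + 2^(-1) + 2^(-3) + 2^(-3) + 2^(-3) + 2^(-6) + 2^(-6)
    = 0.5 + 0.5 + 0.125 + 0.125 + 0.125 + 0.015625 + 0.015625
    = 90/64 = 1.40625
Since 1.40625 > 1, Kraft's inequality is NOT satisfied.
A prefix code with these lengths CANNOT exist.

Kraft sum = 1.40625. Not satisfied.


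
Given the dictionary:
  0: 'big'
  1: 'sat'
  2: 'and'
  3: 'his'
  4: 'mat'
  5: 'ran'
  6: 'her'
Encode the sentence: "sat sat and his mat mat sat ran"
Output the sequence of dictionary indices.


Look up each word in the dictionary:
  'sat' -> 1
  'sat' -> 1
  'and' -> 2
  'his' -> 3
  'mat' -> 4
  'mat' -> 4
  'sat' -> 1
  'ran' -> 5

Encoded: [1, 1, 2, 3, 4, 4, 1, 5]


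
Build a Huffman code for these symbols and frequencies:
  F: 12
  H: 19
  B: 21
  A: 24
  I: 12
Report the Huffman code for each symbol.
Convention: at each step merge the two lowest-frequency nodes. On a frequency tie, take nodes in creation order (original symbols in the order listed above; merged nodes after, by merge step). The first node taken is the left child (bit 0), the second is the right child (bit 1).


Huffman tree construction:
Step 1: Merge F(12) + I(12) = 24
Step 2: Merge H(19) + B(21) = 40
Step 3: Merge A(24) + (F+I)(24) = 48
Step 4: Merge (H+B)(40) + (A+(F+I))(48) = 88
Read each symbol's code off the tree from the root (left child = 0, right child = 1).

Codes:
  F: 110 (length 3)
  H: 00 (length 2)
  B: 01 (length 2)
  A: 10 (length 2)
  I: 111 (length 3)
Average code length: 200/88 = 2.2727 bits/symbol


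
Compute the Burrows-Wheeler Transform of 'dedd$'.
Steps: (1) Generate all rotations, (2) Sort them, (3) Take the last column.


Rotations (sorted):
  0: $dedd -> last char: d
  1: d$ded -> last char: d
  2: dd$de -> last char: e
  3: dedd$ -> last char: $
  4: edd$d -> last char: d


BWT = dde$d


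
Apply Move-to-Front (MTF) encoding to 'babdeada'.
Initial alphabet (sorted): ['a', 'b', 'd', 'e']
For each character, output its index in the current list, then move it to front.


MTF encoding:
'b': index 1 in ['a', 'b', 'd', 'e'] -> ['b', 'a', 'd', 'e']
'a': index 1 in ['b', 'a', 'd', 'e'] -> ['a', 'b', 'd', 'e']
'b': index 1 in ['a', 'b', 'd', 'e'] -> ['b', 'a', 'd', 'e']
'd': index 2 in ['b', 'a', 'd', 'e'] -> ['d', 'b', 'a', 'e']
'e': index 3 in ['d', 'b', 'a', 'e'] -> ['e', 'd', 'b', 'a']
'a': index 3 in ['e', 'd', 'b', 'a'] -> ['a', 'e', 'd', 'b']
'd': index 2 in ['a', 'e', 'd', 'b'] -> ['d', 'a', 'e', 'b']
'a': index 1 in ['d', 'a', 'e', 'b'] -> ['a', 'd', 'e', 'b']


Output: [1, 1, 1, 2, 3, 3, 2, 1]


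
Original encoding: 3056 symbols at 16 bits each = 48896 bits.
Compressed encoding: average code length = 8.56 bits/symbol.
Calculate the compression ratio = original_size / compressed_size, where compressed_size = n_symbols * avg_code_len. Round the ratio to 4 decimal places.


original_size = n_symbols * orig_bits = 3056 * 16 = 48896 bits
compressed_size = n_symbols * avg_code_len = 3056 * 8.56 = 26159.36 bits
ratio = original_size / compressed_size = 48896 / 26159.36 = 1.8692

Compression ratio = 1.8692


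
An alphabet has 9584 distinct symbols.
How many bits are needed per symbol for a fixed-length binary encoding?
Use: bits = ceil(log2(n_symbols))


log2(9584) = 13.2264
Bracket: 2^13 = 8192 < 9584 <= 2^14 = 16384
So ceil(log2(9584)) = 14

bits = ceil(log2(9584)) = ceil(13.2264) = 14 bits


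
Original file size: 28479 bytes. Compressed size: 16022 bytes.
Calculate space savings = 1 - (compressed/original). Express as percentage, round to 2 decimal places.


ratio = compressed/original = 16022/28479 = 0.56259
savings = 1 - ratio = 1 - 0.56259 = 0.43741
as a percentage: 0.43741 * 100 = 43.74%

Space savings = 1 - 16022/28479 = 43.74%


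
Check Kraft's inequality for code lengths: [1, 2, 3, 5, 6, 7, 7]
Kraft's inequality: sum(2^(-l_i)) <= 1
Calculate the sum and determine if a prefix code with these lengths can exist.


Sum = 2^(-1) + 2^(-2) + 2^(-3) + 2^(-5) + 2^(-6) + 2^(-7) + 2^(-7)
    = 0.5 + 0.25 + 0.125 + 0.03125 + 0.015625 + 0.0078125 + 0.0078125
    = 120/128 = 0.9375
Since 0.9375 <= 1, Kraft's inequality IS satisfied.
A prefix code with these lengths CAN exist.

Kraft sum = 0.9375. Satisfied.


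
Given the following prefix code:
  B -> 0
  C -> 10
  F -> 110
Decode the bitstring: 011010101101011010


Decoding step by step:
Bits 0 -> B
Bits 110 -> F
Bits 10 -> C
Bits 10 -> C
Bits 110 -> F
Bits 10 -> C
Bits 110 -> F
Bits 10 -> C


Decoded message: BFCCFCFC


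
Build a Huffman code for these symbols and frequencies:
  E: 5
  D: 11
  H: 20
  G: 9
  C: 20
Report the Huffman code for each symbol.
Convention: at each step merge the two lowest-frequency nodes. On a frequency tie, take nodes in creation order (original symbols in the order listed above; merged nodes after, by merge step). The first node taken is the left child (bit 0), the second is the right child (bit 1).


Huffman tree construction:
Step 1: Merge E(5) + G(9) = 14
Step 2: Merge D(11) + (E+G)(14) = 25
Step 3: Merge H(20) + C(20) = 40
Step 4: Merge (D+(E+G))(25) + (H+C)(40) = 65
Read each symbol's code off the tree from the root (left child = 0, right child = 1).

Codes:
  E: 010 (length 3)
  D: 00 (length 2)
  H: 10 (length 2)
  G: 011 (length 3)
  C: 11 (length 2)
Average code length: 144/65 = 2.2154 bits/symbol


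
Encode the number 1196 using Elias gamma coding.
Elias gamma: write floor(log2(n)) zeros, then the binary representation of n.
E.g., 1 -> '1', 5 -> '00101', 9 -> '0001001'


num_bits = floor(log2(1196)) + 1 = 11
leading_zeros = num_bits - 1 = 10
binary(1196) = 10010101100

Elias gamma(1196) = '0000000000' + '10010101100' = 000000000010010101100 (21 bits)


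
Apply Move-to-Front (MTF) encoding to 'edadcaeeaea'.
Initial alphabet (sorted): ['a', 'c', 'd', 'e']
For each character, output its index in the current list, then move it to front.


MTF encoding:
'e': index 3 in ['a', 'c', 'd', 'e'] -> ['e', 'a', 'c', 'd']
'd': index 3 in ['e', 'a', 'c', 'd'] -> ['d', 'e', 'a', 'c']
'a': index 2 in ['d', 'e', 'a', 'c'] -> ['a', 'd', 'e', 'c']
'd': index 1 in ['a', 'd', 'e', 'c'] -> ['d', 'a', 'e', 'c']
'c': index 3 in ['d', 'a', 'e', 'c'] -> ['c', 'd', 'a', 'e']
'a': index 2 in ['c', 'd', 'a', 'e'] -> ['a', 'c', 'd', 'e']
'e': index 3 in ['a', 'c', 'd', 'e'] -> ['e', 'a', 'c', 'd']
'e': index 0 in ['e', 'a', 'c', 'd'] -> ['e', 'a', 'c', 'd']
'a': index 1 in ['e', 'a', 'c', 'd'] -> ['a', 'e', 'c', 'd']
'e': index 1 in ['a', 'e', 'c', 'd'] -> ['e', 'a', 'c', 'd']
'a': index 1 in ['e', 'a', 'c', 'd'] -> ['a', 'e', 'c', 'd']


Output: [3, 3, 2, 1, 3, 2, 3, 0, 1, 1, 1]


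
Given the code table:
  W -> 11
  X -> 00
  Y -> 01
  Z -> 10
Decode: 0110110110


Decoding:
01 -> Y
10 -> Z
11 -> W
01 -> Y
10 -> Z


Result: YZWYZ


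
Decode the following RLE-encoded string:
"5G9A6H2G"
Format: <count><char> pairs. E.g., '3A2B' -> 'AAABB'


Expanding each <count><char> pair:
  5G -> 'GGGGG'
  9A -> 'AAAAAAAAA'
  6H -> 'HHHHHH'
  2G -> 'GG'

Decoded = GGGGGAAAAAAAAAHHHHHHGG


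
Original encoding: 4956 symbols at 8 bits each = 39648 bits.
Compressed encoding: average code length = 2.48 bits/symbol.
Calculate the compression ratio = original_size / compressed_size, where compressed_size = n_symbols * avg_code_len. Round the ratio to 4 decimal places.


original_size = n_symbols * orig_bits = 4956 * 8 = 39648 bits
compressed_size = n_symbols * avg_code_len = 4956 * 2.48 = 12290.88 bits
ratio = original_size / compressed_size = 39648 / 12290.88 = 3.2258

Compression ratio = 3.2258


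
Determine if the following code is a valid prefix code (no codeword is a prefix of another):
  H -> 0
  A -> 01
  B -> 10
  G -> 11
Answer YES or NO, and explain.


Checking each pair (does one codeword prefix another?):
  H='0' vs A='01': prefix -- VIOLATION

NO -- this is NOT a valid prefix code. H (0) is a prefix of A (01).


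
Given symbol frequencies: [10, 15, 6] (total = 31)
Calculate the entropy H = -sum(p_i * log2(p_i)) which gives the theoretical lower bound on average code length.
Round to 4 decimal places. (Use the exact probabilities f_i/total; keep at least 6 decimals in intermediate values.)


Per-symbol terms -p_i * log2(p_i) with p_i = f_i/31:
  p = 10/31 = 0.322581: log2(p) = -1.632268, -p*log2(p) = 0.526538
  p = 15/31 = 0.483871: log2(p) = -1.047306, -p*log2(p) = 0.506761
  p = 6/31 = 0.193548: log2(p) = -2.369234, -p*log2(p) = 0.458561
H = 0.526538 + 0.506761 + 0.458561 = 1.491860

H = 1.4919 bits/symbol


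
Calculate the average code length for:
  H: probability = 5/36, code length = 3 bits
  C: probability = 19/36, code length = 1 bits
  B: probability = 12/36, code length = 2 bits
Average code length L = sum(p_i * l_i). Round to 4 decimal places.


Weighted contributions p_i * l_i:
  H: (5/36) * 3 = 15/36
  C: (19/36) * 1 = 19/36
  B: (12/36) * 2 = 24/36
Sum = (15 + 19 + 24)/36 = 58/36

L = 58/36 = 1.6111 bits/symbol


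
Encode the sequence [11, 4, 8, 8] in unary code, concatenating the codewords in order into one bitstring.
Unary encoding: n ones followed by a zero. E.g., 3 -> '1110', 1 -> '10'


Encode each number as n ones followed by a terminating 0:
  11 -> 111111111110 (12 bits)
  4 -> 11110 (5 bits)
  8 -> 111111110 (9 bits)
  8 -> 111111110 (9 bits)
Total length = 12 + 5 + 9 + 9 = 35 bits.

Unary([11, 4, 8, 8]) = 11111111111011110111111110111111110 (35 bits)


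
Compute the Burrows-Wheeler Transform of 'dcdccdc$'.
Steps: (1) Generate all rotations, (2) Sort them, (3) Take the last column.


Rotations (sorted):
  0: $dcdccdc -> last char: c
  1: c$dcdccd -> last char: d
  2: ccdc$dcd -> last char: d
  3: cdc$dcdc -> last char: c
  4: cdccdc$d -> last char: d
  5: dc$dcdcc -> last char: c
  6: dccdc$dc -> last char: c
  7: dcdccdc$ -> last char: $


BWT = cddcdcc$


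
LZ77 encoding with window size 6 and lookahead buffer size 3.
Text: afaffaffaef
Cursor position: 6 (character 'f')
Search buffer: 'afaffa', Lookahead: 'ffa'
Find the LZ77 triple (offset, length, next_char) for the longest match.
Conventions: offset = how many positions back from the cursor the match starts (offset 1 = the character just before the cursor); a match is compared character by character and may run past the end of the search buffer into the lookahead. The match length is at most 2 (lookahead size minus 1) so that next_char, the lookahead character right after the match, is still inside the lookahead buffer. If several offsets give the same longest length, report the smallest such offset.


Try each offset into the search buffer:
  offset=1 (pos 5, char 'a'): match length 0
  offset=2 (pos 4, char 'f'): match length 1
  offset=3 (pos 3, char 'f'): match length 2
  offset=4 (pos 2, char 'a'): match length 0
  offset=5 (pos 1, char 'f'): match length 1
  offset=6 (pos 0, char 'a'): match length 0
Longest match has length 2 at offset 3.
next_char = character at position 6 + 2 = 8 -> 'a'

Best match: offset=3, length=2 (matching 'ff' starting at position 3)
LZ77 triple: (3, 2, 'a')


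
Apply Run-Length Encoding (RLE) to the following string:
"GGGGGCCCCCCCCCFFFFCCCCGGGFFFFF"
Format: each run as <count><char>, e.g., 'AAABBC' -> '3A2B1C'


Scanning runs left to right:
  i=0: run of 'G' x 5 -> '5G'
  i=5: run of 'C' x 9 -> '9C'
  i=14: run of 'F' x 4 -> '4F'
  i=18: run of 'C' x 4 -> '4C'
  i=22: run of 'G' x 3 -> '3G'
  i=25: run of 'F' x 5 -> '5F'

RLE = 5G9C4F4C3G5F


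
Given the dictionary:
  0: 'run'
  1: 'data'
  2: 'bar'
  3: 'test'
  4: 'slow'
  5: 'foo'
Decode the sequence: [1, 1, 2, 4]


Look up each index in the dictionary:
  1 -> 'data'
  1 -> 'data'
  2 -> 'bar'
  4 -> 'slow'

Decoded: "data data bar slow"


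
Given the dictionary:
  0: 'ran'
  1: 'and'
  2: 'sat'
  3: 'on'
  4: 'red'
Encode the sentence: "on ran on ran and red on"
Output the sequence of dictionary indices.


Look up each word in the dictionary:
  'on' -> 3
  'ran' -> 0
  'on' -> 3
  'ran' -> 0
  'and' -> 1
  'red' -> 4
  'on' -> 3

Encoded: [3, 0, 3, 0, 1, 4, 3]


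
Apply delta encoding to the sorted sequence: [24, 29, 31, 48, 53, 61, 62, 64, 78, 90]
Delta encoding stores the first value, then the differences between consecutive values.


First value: 24
Deltas:
  29 - 24 = 5
  31 - 29 = 2
  48 - 31 = 17
  53 - 48 = 5
  61 - 53 = 8
  62 - 61 = 1
  64 - 62 = 2
  78 - 64 = 14
  90 - 78 = 12


Delta encoded: [24, 5, 2, 17, 5, 8, 1, 2, 14, 12]


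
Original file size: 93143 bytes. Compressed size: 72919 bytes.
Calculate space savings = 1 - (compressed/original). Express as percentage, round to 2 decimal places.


ratio = compressed/original = 72919/93143 = 0.782871
savings = 1 - ratio = 1 - 0.782871 = 0.217129
as a percentage: 0.217129 * 100 = 21.71%

Space savings = 1 - 72919/93143 = 21.71%


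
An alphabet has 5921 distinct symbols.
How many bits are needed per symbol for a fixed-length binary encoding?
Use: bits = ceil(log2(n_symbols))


log2(5921) = 12.5316
Bracket: 2^12 = 4096 < 5921 <= 2^13 = 8192
So ceil(log2(5921)) = 13

bits = ceil(log2(5921)) = ceil(12.5316) = 13 bits


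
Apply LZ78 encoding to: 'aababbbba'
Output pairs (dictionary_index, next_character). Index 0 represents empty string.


LZ78 encoding steps:
Dictionary: {0: ''}
Step 1: w='' (idx 0), next='a' -> output (0, 'a'), add 'a' as idx 1
Step 2: w='a' (idx 1), next='b' -> output (1, 'b'), add 'ab' as idx 2
Step 3: w='ab' (idx 2), next='b' -> output (2, 'b'), add 'abb' as idx 3
Step 4: w='' (idx 0), next='b' -> output (0, 'b'), add 'b' as idx 4
Step 5: w='b' (idx 4), next='a' -> output (4, 'a'), add 'ba' as idx 5


Encoded: [(0, 'a'), (1, 'b'), (2, 'b'), (0, 'b'), (4, 'a')]


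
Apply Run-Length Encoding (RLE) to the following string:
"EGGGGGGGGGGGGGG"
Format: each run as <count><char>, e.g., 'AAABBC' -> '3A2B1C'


Scanning runs left to right:
  i=0: run of 'E' x 1 -> '1E'
  i=1: run of 'G' x 14 -> '14G'

RLE = 1E14G


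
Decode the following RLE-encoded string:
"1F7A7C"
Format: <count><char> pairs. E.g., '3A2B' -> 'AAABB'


Expanding each <count><char> pair:
  1F -> 'F'
  7A -> 'AAAAAAA'
  7C -> 'CCCCCCC'

Decoded = FAAAAAAACCCCCCC


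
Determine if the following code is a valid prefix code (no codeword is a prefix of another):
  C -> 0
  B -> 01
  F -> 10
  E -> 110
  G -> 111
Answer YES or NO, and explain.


Checking each pair (does one codeword prefix another?):
  C='0' vs B='01': prefix -- VIOLATION

NO -- this is NOT a valid prefix code. C (0) is a prefix of B (01).


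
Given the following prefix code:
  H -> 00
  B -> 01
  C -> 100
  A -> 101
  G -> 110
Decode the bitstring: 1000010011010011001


Decoding step by step:
Bits 100 -> C
Bits 00 -> H
Bits 100 -> C
Bits 110 -> G
Bits 100 -> C
Bits 110 -> G
Bits 01 -> B


Decoded message: CHCGCGB
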